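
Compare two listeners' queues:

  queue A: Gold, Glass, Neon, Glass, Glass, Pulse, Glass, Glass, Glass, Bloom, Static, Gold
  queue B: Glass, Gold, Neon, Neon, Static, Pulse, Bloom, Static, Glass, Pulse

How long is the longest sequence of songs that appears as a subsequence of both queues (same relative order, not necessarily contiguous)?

Pick Gold [1,2] → Neon [3,4] → Pulse [6,6] → Bloom [10,7] → Static [11,8]; all 5 songs appear in both, in order. The LCS DP gives dp[12][10] = 5, so this is optimal.

5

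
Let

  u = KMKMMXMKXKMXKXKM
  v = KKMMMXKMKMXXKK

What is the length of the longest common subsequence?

Match K (u #1, v #2); then M (u #2, v #3); then M (u #4, v #4); then M (u #5, v #5); then X (u #6, v #6); then M (u #7, v #8); then K (u #8, v #9); then X (u #9, v #11); then X (u #12, v #12); then K (u #13, v #13); then K (u #15, v #14) — 11 characters in the same relative order in both. Since dp[16][14] = 11, nothing longer is possible.

11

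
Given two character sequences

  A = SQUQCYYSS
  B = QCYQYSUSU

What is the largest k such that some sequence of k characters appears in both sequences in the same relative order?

6

Pick Q (A #4, B #1); then C (A #5, B #2); then Y (A #6, B #3); then Y (A #7, B #5); then S (A #8, B #6); then S (A #9, B #8); all 6 characters appear in both, in order, and the DP table's final entry dp[9][9] is also 6, so no common subsequence is longer.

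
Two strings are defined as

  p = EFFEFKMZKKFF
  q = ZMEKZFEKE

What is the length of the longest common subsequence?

Let dp[i][j] be the LCS length of the first i characters of p and the first j characters of q. dp[i][j] = dp[i-1][j-1]+1 when the i-th and j-th characters match, else max(dp[i-1][j], dp[i][j-1]).
    ·  Z  M  E  K  Z  F  E  K  E
 ·  0  0  0  0  0  0  0  0  0  0
 E  0  0  0  1  1  1  1  1  1  1
 F  0  0  0  1  1  1  2  2  2  2
 F  0  0  0  1  1  1  2  2  2  2
 E  0  0  0  1  1  1  2  3  3  3
 F  0  0  0  1  1  1  2  3  3  3
 K  0  0  0  1  2  2  2  3  4  4
 M  0  0  1  1  2  2  2  3  4  4
 Z  0  1  1  1  2  3  3  3  4  4
 K  0  1  1  1  2  3  3  3  4  4
 K  0  1  1  1  2  3  3  3  4  4
 F  0  1  1  1  2  3  4  4  4  4
 F  0  1  1  1  2  3  4  4  4  4
dp[12][9] = 4. One LCS (by backtracking along matches): EFEK.

4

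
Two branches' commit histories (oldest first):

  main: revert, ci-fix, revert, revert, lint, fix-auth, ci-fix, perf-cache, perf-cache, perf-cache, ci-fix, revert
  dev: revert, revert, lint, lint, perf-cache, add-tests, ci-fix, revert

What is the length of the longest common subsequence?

Pick revert [1,1]; then revert [3,2]; then lint [5,4]; then perf-cache [8,5]; then ci-fix [11,7]; then revert [12,8]; all 6 commits appear in both, in order. dp[12][8] = 6 confirms this is the maximum.

6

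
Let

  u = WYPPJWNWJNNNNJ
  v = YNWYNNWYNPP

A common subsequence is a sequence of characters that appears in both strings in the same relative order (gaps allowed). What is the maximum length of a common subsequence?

6

Pick Y [2,1], N [7,2], W [8,3], N [10,5], N [11,6], N [12,9]; all 6 characters appear in both, in order. dp[14][11] = 6 confirms this is the maximum.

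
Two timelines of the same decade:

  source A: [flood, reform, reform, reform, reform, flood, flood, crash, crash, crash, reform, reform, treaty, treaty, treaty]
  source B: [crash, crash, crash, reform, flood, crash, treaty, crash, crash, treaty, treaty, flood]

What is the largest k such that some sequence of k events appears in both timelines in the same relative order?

7

Match reform (source A #5, source B #4) → flood (source A #7, source B #5) → crash (source A #8, source B #6) → crash (source A #9, source B #8) → crash (source A #10, source B #9) → treaty (source A #13, source B #10) → treaty (source A #14, source B #11) — 7 events in the same relative order in both. dp[15][12] = 7 confirms this is the maximum.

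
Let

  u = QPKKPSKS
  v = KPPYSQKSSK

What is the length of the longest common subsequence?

5

One common subsequence of length 5: P (u #2, v #2), then P (u #5, v #3), then S (u #6, v #5), then K (u #7, v #7), then S (u #8, v #9), and the DP table's final entry dp[8][10] is also 5, so no common subsequence is longer.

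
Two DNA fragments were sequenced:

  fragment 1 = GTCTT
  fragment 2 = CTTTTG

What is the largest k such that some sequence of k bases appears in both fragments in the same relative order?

3

One common subsequence of length 3: T (fragment 1 #2, fragment 2 #3), then T (fragment 1 #4, fragment 2 #4), then T (fragment 1 #5, fragment 2 #5). dp[5][6] = 3 confirms this is the maximum.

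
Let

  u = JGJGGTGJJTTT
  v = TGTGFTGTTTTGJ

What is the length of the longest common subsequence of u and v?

Taking G at u[2]=v[2], G at u[4]=v[4], G at u[5]=v[7], T at u[6]=v[8], T at u[10]=v[9], T at u[11]=v[10], T at u[12]=v[11] gives a common subsequence of length 7. Since dp[12][13] = 7, nothing longer is possible.

7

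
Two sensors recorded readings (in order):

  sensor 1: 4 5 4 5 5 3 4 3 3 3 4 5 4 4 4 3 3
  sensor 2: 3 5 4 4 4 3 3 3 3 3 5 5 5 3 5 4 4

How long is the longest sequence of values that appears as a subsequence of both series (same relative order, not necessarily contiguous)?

9

One common subsequence of length 9: 4 at sensor 1[1]=sensor 2[4], then 4 at sensor 1[3]=sensor 2[5], then 3 at sensor 1[6]=sensor 2[8], then 3 at sensor 1[8]=sensor 2[9], then 3 at sensor 1[9]=sensor 2[10], then 3 at sensor 1[10]=sensor 2[14], then 5 at sensor 1[12]=sensor 2[15], then 4 at sensor 1[14]=sensor 2[16], then 4 at sensor 1[15]=sensor 2[17], and the DP table's final entry dp[17][17] is also 9, so no common subsequence is longer.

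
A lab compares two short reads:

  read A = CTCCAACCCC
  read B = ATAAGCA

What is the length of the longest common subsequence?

Let dp[i][j] be the LCS length of the first i bases of read A and the first j bases of read B. dp[i][j] = dp[i-1][j-1]+1 when the i-th and j-th bases match, else max(dp[i-1][j], dp[i][j-1]).
    ·  A  T  A  A  G  C  A
 ·  0  0  0  0  0  0  0  0
 C  0  0  0  0  0  0  1  1
 T  0  0  1  1  1  1  1  1
 C  0  0  1  1  1  1  2  2
 C  0  0  1  1  1  1  2  2
 A  0  1  1  2  2  2  2  3
 A  0  1  1  2  3  3  3  3
 C  0  1  1  2  3  3  4  4
 C  0  1  1  2  3  3  4  4
 C  0  1  1  2  3  3  4  4
 C  0  1  1  2  3  3  4  4
dp[10][7] = 4. One LCS (by backtracking along matches): TAAC.

4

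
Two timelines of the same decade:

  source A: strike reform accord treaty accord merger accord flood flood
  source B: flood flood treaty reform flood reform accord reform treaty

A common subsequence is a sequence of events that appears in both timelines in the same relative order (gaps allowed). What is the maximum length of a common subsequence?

Match reform (source A #2, source B #6) → accord (source A #3, source B #7) → treaty (source A #4, source B #9) — 3 events in the same relative order in both. dp[9][9] = 3 confirms this is the maximum.

3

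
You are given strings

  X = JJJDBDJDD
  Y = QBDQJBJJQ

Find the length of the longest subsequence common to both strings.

3

Pick J (X #1, Y #5), then J (X #2, Y #7), then J (X #3, Y #8); all 3 characters appear in both, in order, and the DP table's final entry dp[9][9] is also 3, so no common subsequence is longer.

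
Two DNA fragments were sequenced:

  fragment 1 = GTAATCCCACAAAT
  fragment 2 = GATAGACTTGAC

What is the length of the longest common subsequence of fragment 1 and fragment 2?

One common subsequence of length 7: G [1,1], T [2,3], A [3,4], A [4,6], T [5,9], A [9,11], C [10,12]. Since dp[14][12] = 7, nothing longer is possible.

7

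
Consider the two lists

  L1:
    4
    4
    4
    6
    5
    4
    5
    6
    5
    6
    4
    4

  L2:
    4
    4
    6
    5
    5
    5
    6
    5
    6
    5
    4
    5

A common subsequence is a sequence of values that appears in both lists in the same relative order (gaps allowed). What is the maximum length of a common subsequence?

9

Match 4 [2,1]; then 4 [3,2]; then 6 [4,3]; then 5 [5,5]; then 5 [7,6]; then 6 [8,7]; then 5 [9,8]; then 6 [10,9]; then 4 [11,11] — 9 values in the same relative order in both. The LCS DP gives dp[12][12] = 9, so this is optimal.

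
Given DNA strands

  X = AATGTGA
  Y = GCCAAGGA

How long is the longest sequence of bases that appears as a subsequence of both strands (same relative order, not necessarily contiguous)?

5

Let dp[i][j] be the LCS length of the first i bases of X and the first j bases of Y. dp[i][j] = dp[i-1][j-1]+1 when the i-th and j-th bases match, else max(dp[i-1][j], dp[i][j-1]).
    ·  G  C  C  A  A  G  G  A
 ·  0  0  0  0  0  0  0  0  0
 A  0  0  0  0  1  1  1  1  1
 A  0  0  0  0  1  2  2  2  2
 T  0  0  0  0  1  2  2  2  2
 G  0  1  1  1  1  2  3  3  3
 T  0  1  1  1  1  2  3  3  3
 G  0  1  1  1  1  2  3  4  4
 A  0  1  1  1  2  2  3  4  5
dp[7][8] = 5. One LCS (by backtracking along matches): AAGGA.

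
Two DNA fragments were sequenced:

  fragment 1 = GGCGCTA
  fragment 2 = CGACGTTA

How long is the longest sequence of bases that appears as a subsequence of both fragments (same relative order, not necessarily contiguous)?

5

Let dp[i][j] be the LCS length of the first i bases of fragment 1 and the first j bases of fragment 2. dp[i][j] = dp[i-1][j-1]+1 when the i-th and j-th bases match, else max(dp[i-1][j], dp[i][j-1]).
    ·  C  G  A  C  G  T  T  A
 ·  0  0  0  0  0  0  0  0  0
 G  0  0  1  1  1  1  1  1  1
 G  0  0  1  1  1  2  2  2  2
 C  0  1  1  1  2  2  2  2  2
 G  0  1  2  2  2  3  3  3  3
 C  0  1  2  2  3  3  3  3  3
 T  0  1  2  2  3  3  4  4  4
 A  0  1  2  3  3  3  4  4  5
dp[7][8] = 5. One LCS (by backtracking along matches): GCGTA.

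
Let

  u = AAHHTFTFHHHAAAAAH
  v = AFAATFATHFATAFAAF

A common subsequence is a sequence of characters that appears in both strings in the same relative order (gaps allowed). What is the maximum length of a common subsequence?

10

Pick A (u #1, v #3) → A (u #2, v #4) → T (u #5, v #5) → F (u #6, v #6) → T (u #7, v #8) → F (u #8, v #10) → A (u #12, v #11) → A (u #13, v #13) → A (u #14, v #15) → A (u #15, v #16); all 10 characters appear in both, in order. dp[17][17] = 10 confirms this is the maximum.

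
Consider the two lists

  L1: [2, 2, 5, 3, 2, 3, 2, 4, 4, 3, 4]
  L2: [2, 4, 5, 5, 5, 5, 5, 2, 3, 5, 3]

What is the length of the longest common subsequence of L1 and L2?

Let dp[i][j] be the LCS length of the first i values of L1 and the first j values of L2. dp[i][j] = dp[i-1][j-1]+1 when the i-th and j-th values match, else max(dp[i-1][j], dp[i][j-1]).
    ·  2  4  5  5  5  5  5  2  3  5  3
 ·  0  0  0  0  0  0  0  0  0  0  0  0
 2  0  1  1  1  1  1  1  1  1  1  1  1
 2  0  1  1  1  1  1  1  1  2  2  2  2
 5  0  1  1  2  2  2  2  2  2  2  3  3
 3  0  1  1  2  2  2  2  2  2  3  3  4
 2  0  1  1  2  2  2  2  2  3  3  3  4
 3  0  1  1  2  2  2  2  2  3  4  4  4
 2  0  1  1  2  2  2  2  2  3  4  4  4
 4  0  1  2  2  2  2  2  2  3  4  4  4
 4  0  1  2  2  2  2  2  2  3  4  4  4
 3  0  1  2  2  2  2  2  2  3  4  4  5
 4  0  1  2  2  2  2  2  2  3  4  4  5
dp[11][11] = 5. One LCS (by backtracking along matches): 2, 5, 2, 3, 3.

5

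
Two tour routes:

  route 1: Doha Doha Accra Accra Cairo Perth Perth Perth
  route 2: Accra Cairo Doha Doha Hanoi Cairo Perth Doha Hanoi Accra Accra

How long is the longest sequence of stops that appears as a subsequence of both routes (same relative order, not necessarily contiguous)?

Pick Doha [1,4]; then Doha [2,8]; then Accra [3,10]; then Accra [4,11]; all 4 stops appear in both, in order, and the DP table's final entry dp[8][11] is also 4, so no common subsequence is longer.

4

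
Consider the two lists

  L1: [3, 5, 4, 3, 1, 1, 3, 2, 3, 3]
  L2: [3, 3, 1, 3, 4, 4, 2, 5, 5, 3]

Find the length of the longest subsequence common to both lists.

6

Pick 3 at L1[1]=L2[1], 3 at L1[4]=L2[2], 1 at L1[6]=L2[3], 3 at L1[7]=L2[4], 2 at L1[8]=L2[7], 3 at L1[10]=L2[10]; all 6 values appear in both, in order. Since dp[10][10] = 6, nothing longer is possible.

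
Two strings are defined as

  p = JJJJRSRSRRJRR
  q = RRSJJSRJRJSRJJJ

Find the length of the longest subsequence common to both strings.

7

Taking J (p #1, q #4), J (p #2, q #5), J (p #3, q #8), J (p #4, q #10), S (p #6, q #11), R (p #7, q #12), J (p #11, q #15) gives a common subsequence of length 7. dp[13][15] = 7 confirms this is the maximum.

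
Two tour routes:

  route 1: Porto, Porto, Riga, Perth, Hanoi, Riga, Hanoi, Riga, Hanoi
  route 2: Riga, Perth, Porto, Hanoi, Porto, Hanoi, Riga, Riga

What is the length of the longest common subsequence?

Match Porto [1,3] → Porto [2,5] → Hanoi [5,6] → Riga [6,7] → Riga [8,8] — 5 stops in the same relative order in both, and the DP table's final entry dp[9][8] is also 5, so no common subsequence is longer.

5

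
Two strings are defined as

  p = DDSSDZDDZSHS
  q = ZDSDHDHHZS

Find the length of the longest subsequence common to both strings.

6

Let dp[i][j] be the LCS length of the first i characters of p and the first j characters of q. dp[i][j] = dp[i-1][j-1]+1 when the i-th and j-th characters match, else max(dp[i-1][j], dp[i][j-1]).
    ·  Z  D  S  D  H  D  H  H  Z  S
 ·  0  0  0  0  0  0  0  0  0  0  0
 D  0  0  1  1  1  1  1  1  1  1  1
 D  0  0  1  1  2  2  2  2  2  2  2
 S  0  0  1  2  2  2  2  2  2  2  3
 S  0  0  1  2  2  2  2  2  2  2  3
 D  0  0  1  2  3  3  3  3  3  3  3
 Z  0  1  1  2  3  3  3  3  3  4  4
 D  0  1  2  2  3  3  4  4  4  4  4
 D  0  1  2  2  3  3  4  4  4  4  4
 Z  0  1  2  2  3  3  4  4  4  5  5
 S  0  1  2  3  3  3  4  4  4  5  6
 H  0  1  2  3  3  4  4  5  5  5  6
 S  0  1  2  3  3  4  4  5  5  5  6
dp[12][10] = 6. One LCS (by backtracking along matches): DSDDZS.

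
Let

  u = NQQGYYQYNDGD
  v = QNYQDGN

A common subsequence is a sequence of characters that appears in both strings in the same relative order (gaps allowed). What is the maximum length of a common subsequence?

Pick N at u[1]=v[2], then Y at u[6]=v[3], then Q at u[7]=v[4], then D at u[10]=v[5], then G at u[11]=v[6]; all 5 characters appear in both, in order. Since dp[12][7] = 5, nothing longer is possible.

5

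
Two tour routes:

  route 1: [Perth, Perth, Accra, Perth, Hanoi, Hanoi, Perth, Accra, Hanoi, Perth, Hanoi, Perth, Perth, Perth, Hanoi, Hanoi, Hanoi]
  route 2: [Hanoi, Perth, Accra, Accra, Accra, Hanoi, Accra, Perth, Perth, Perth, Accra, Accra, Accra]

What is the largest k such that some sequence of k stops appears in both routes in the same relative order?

Match Perth at route 1[1]=route 2[2] → Accra at route 1[3]=route 2[5] → Hanoi at route 1[6]=route 2[6] → Accra at route 1[8]=route 2[7] → Perth at route 1[10]=route 2[8] → Perth at route 1[12]=route 2[9] → Perth at route 1[13]=route 2[10] — 7 stops in the same relative order in both. The LCS DP gives dp[17][13] = 7, so this is optimal.

7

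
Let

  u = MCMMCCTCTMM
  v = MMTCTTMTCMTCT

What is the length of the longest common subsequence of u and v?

7

Let dp[i][j] be the LCS length of the first i characters of u and the first j characters of v. dp[i][j] = dp[i-1][j-1]+1 when the i-th and j-th characters match, else max(dp[i-1][j], dp[i][j-1]).
    ·  M  M  T  C  T  T  M  T  C  M  T  C  T
 ·  0  0  0  0  0  0  0  0  0  0  0  0  0  0
 M  0  1  1  1  1  1  1  1  1  1  1  1  1  1
 C  0  1  1  1  2  2  2  2  2  2  2  2  2  2
 M  0  1  2  2  2  2  2  3  3  3  3  3  3  3
 M  0  1  2  2  2  2  2  3  3  3  4  4  4  4
 C  0  1  2  2  3  3  3  3  3  4  4  4  5  5
 C  0  1  2  2  3  3  3  3  3  4  4  4  5  5
 T  0  1  2  3  3  4  4  4  4  4  4  5  5  6
 C  0  1  2  3  4  4  4  4  4  5  5  5  6  6
 T  0  1  2  3  4  5  5  5  5  5  5  6  6  7
 M  0  1  2  3  4  5  5  6  6  6  6  6  6  7
 M  0  1  2  3  4  5  5  6  6  6  7  7  7  7
dp[11][13] = 7. One LCS (by backtracking along matches): MCMMTCT.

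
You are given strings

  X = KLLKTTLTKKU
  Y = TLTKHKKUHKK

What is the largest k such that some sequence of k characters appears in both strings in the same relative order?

Let dp[i][j] be the LCS length of the first i characters of X and the first j characters of Y. dp[i][j] = dp[i-1][j-1]+1 when the i-th and j-th characters match, else max(dp[i-1][j], dp[i][j-1]).
    ·  T  L  T  K  H  K  K  U  H  K  K
 ·  0  0  0  0  0  0  0  0  0  0  0  0
 K  0  0  0  0  1  1  1  1  1  1  1  1
 L  0  0  1  1  1  1  1  1  1  1  1  1
 L  0  0  1  1  1  1  1  1  1  1  1  1
 K  0  0  1  1  2  2  2  2  2  2  2  2
 T  0  1  1  2  2  2  2  2  2  2  2  2
 T  0  1  1  2  2  2  2  2  2  2  2  2
 L  0  1  2  2  2  2  2  2  2  2  2  2
 T  0  1  2  3  3  3  3  3  3  3  3  3
 K  0  1  2  3  4  4  4  4  4  4  4  4
 K  0  1  2  3  4  4  5  5  5  5  5  5
 U  0  1  2  3  4  4  5  5  6  6  6  6
dp[11][11] = 6. One LCS (by backtracking along matches): TLTKKU.

6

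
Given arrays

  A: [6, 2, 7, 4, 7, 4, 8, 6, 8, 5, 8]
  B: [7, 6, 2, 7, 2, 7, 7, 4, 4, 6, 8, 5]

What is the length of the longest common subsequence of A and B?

Pick 6 (A #1, B #2), 2 (A #2, B #5), 7 (A #3, B #7), 4 (A #4, B #8), 4 (A #6, B #9), 6 (A #8, B #10), 8 (A #9, B #11), 5 (A #10, B #12); all 8 values appear in both, in order, and the DP table's final entry dp[11][12] is also 8, so no common subsequence is longer.

8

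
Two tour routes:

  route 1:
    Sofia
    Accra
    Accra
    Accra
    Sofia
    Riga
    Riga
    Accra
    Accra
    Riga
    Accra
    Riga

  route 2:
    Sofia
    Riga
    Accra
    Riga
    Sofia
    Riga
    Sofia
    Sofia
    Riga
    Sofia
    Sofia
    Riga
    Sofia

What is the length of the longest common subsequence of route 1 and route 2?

Match Sofia at route 1[1]=route 2[1]; then Accra at route 1[2]=route 2[3]; then Sofia at route 1[5]=route 2[5]; then Riga at route 1[6]=route 2[6]; then Riga at route 1[7]=route 2[9]; then Riga at route 1[10]=route 2[12] — 6 stops in the same relative order in both. The LCS DP gives dp[12][13] = 6, so this is optimal.

6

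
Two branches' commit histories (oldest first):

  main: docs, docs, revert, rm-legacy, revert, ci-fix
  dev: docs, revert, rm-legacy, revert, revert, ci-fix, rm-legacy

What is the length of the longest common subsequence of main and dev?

Taking docs at main[2]=dev[1], then revert at main[3]=dev[2], then rm-legacy at main[4]=dev[3], then revert at main[5]=dev[5], then ci-fix at main[6]=dev[6] gives a common subsequence of length 5. Since dp[6][7] = 5, nothing longer is possible.

5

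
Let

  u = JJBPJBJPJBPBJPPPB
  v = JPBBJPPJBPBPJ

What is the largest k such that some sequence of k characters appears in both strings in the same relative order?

Pick J (u #1, v #1); then B (u #3, v #3); then B (u #6, v #4); then J (u #7, v #5); then P (u #8, v #7); then J (u #9, v #8); then B (u #10, v #9); then P (u #11, v #10); then B (u #12, v #11); then J (u #13, v #13); all 10 characters appear in both, in order. Since dp[17][13] = 10, nothing longer is possible.

10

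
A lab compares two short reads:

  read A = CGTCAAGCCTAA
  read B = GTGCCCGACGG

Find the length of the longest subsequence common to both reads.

6

Let dp[i][j] be the LCS length of the first i bases of read A and the first j bases of read B. dp[i][j] = dp[i-1][j-1]+1 when the i-th and j-th bases match, else max(dp[i-1][j], dp[i][j-1]).
    ·  G  T  G  C  C  C  G  A  C  G  G
 ·  0  0  0  0  0  0  0  0  0  0  0  0
 C  0  0  0  0  1  1  1  1  1  1  1  1
 G  0  1  1  1  1  1  1  2  2  2  2  2
 T  0  1  2  2  2  2  2  2  2  2  2  2
 C  0  1  2  2  3  3  3  3  3  3  3  3
 A  0  1  2  2  3  3  3  3  4  4  4  4
 A  0  1  2  2  3  3  3  3  4  4  4  4
 G  0  1  2  3  3  3  3  4  4  4  5  5
 C  0  1  2  3  4  4  4  4  4  5  5  5
 C  0  1  2  3  4  5  5  5  5  5  5  5
 T  0  1  2  3  4  5  5  5  5  5  5  5
 A  0  1  2  3  4  5  5  5  6  6  6  6
 A  0  1  2  3  4  5  5  5  6  6  6  6
dp[12][11] = 6. One LCS (by backtracking along matches): GTCCCA.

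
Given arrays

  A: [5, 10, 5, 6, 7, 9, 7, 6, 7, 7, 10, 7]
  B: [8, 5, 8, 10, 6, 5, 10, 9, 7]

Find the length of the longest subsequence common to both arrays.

Let dp[i][j] be the LCS length of the first i values of A and the first j values of B. dp[i][j] = dp[i-1][j-1]+1 when the i-th and j-th values match, else max(dp[i-1][j], dp[i][j-1]).
    ·  8  5  8 10  6  5 10  9  7
 ·  0  0  0  0  0  0  0  0  0  0
 5  0  0  1  1  1  1  1  1  1  1
10  0  0  1  1  2  2  2  2  2  2
 5  0  0  1  1  2  2  3  3  3  3
 6  0  0  1  1  2  3  3  3  3  3
 7  0  0  1  1  2  3  3  3  3  4
 9  0  0  1  1  2  3  3  3  4  4
 7  0  0  1  1  2  3  3  3  4  5
 6  0  0  1  1  2  3  3  3  4  5
 7  0  0  1  1  2  3  3  3  4  5
 7  0  0  1  1  2  3  3  3  4  5
10  0  0  1  1  2  3  3  4  4  5
 7  0  0  1  1  2  3  3  4  4  5
dp[12][9] = 5. One LCS (by backtracking along matches): 5, 10, 5, 9, 7.

5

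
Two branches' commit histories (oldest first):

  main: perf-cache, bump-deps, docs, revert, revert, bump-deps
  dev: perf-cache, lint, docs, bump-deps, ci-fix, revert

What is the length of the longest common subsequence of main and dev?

Taking perf-cache at main[1]=dev[1]; then bump-deps at main[2]=dev[4]; then revert at main[5]=dev[6] gives a common subsequence of length 3, and the DP table's final entry dp[6][6] is also 3, so no common subsequence is longer.

3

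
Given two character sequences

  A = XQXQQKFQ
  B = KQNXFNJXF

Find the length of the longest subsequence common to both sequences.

3

Match X [1,4], X [3,8], F [7,9] — 3 characters in the same relative order in both, and the DP table's final entry dp[8][9] is also 3, so no common subsequence is longer.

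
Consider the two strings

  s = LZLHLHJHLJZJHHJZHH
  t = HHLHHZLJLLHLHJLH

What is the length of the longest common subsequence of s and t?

Taking H [4,2], L [5,3], H [6,4], H [8,5], L [9,7], J [10,8], H [13,11], H [14,13], J [15,14], H [18,16] gives a common subsequence of length 10. Since dp[18][16] = 10, nothing longer is possible.

10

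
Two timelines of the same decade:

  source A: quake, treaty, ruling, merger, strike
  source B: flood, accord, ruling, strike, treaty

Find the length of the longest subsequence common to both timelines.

2

Pick ruling at source A[3]=source B[3] → strike at source A[5]=source B[4]; all 2 events appear in both, in order. Since dp[5][5] = 2, nothing longer is possible.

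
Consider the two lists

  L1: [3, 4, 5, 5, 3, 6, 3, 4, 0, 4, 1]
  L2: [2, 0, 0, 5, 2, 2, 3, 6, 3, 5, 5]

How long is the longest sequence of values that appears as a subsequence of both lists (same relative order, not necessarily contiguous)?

Let dp[i][j] be the LCS length of the first i values of L1 and the first j values of L2. dp[i][j] = dp[i-1][j-1]+1 when the i-th and j-th values match, else max(dp[i-1][j], dp[i][j-1]).
    ·  2  0  0  5  2  2  3  6  3  5  5
 ·  0  0  0  0  0  0  0  0  0  0  0  0
 3  0  0  0  0  0  0  0  1  1  1  1  1
 4  0  0  0  0  0  0  0  1  1  1  1  1
 5  0  0  0  0  1  1  1  1  1  1  2  2
 5  0  0  0  0  1  1  1  1  1  1  2  3
 3  0  0  0  0  1  1  1  2  2  2  2  3
 6  0  0  0  0  1  1  1  2  3  3  3  3
 3  0  0  0  0  1  1  1  2  3  4  4  4
 4  0  0  0  0  1  1  1  2  3  4  4  4
 0  0  0  1  1  1  1  1  2  3  4  4  4
 4  0  0  1  1  1  1  1  2  3  4  4  4
 1  0  0  1  1  1  1  1  2  3  4  4  4
dp[11][11] = 4. One LCS (by backtracking along matches): 5, 3, 6, 3.

4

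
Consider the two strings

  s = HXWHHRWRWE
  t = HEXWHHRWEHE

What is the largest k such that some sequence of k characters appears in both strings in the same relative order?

Let dp[i][j] be the LCS length of the first i characters of s and the first j characters of t. dp[i][j] = dp[i-1][j-1]+1 when the i-th and j-th characters match, else max(dp[i-1][j], dp[i][j-1]).
    ·  H  E  X  W  H  H  R  W  E  H  E
 ·  0  0  0  0  0  0  0  0  0  0  0  0
 H  0  1  1  1  1  1  1  1  1  1  1  1
 X  0  1  1  2  2  2  2  2  2  2  2  2
 W  0  1  1  2  3  3  3  3  3  3  3  3
 H  0  1  1  2  3  4  4  4  4  4  4  4
 H  0  1  1  2  3  4  5  5  5  5  5  5
 R  0  1  1  2  3  4  5  6  6  6  6  6
 W  0  1  1  2  3  4  5  6  7  7  7  7
 R  0  1  1  2  3  4  5  6  7  7  7  7
 W  0  1  1  2  3  4  5  6  7  7  7  7
 E  0  1  2  2  3  4  5  6  7  8  8  8
dp[10][11] = 8. One LCS (by backtracking along matches): HXWHHRWE.

8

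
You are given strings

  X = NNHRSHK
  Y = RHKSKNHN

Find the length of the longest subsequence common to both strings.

3

Match H (X #3, Y #2); then S (X #5, Y #4); then H (X #6, Y #7) — 3 characters in the same relative order in both. Since dp[7][8] = 3, nothing longer is possible.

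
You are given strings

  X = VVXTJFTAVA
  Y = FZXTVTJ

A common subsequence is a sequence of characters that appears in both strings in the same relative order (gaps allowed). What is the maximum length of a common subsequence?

3

Let dp[i][j] be the LCS length of the first i characters of X and the first j characters of Y. dp[i][j] = dp[i-1][j-1]+1 when the i-th and j-th characters match, else max(dp[i-1][j], dp[i][j-1]).
    ·  F  Z  X  T  V  T  J
 ·  0  0  0  0  0  0  0  0
 V  0  0  0  0  0  1  1  1
 V  0  0  0  0  0  1  1  1
 X  0  0  0  1  1  1  1  1
 T  0  0  0  1  2  2  2  2
 J  0  0  0  1  2  2  2  3
 F  0  1  1  1  2  2  2  3
 T  0  1  1  1  2  2  3  3
 A  0  1  1  1  2  2  3  3
 V  0  1  1  1  2  3  3  3
 A  0  1  1  1  2  3  3  3
dp[10][7] = 3. One LCS (by backtracking along matches): VTJ.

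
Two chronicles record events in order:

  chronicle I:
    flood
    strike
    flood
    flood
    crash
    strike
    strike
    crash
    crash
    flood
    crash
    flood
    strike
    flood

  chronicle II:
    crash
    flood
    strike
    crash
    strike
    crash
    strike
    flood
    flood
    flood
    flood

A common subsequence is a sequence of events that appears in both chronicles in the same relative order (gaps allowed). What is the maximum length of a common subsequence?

8

Match flood [1,2] → strike [2,3] → crash [5,4] → strike [6,5] → strike [7,7] → flood [10,9] → flood [12,10] → flood [14,11] — 8 events in the same relative order in both. Since dp[14][11] = 8, nothing longer is possible.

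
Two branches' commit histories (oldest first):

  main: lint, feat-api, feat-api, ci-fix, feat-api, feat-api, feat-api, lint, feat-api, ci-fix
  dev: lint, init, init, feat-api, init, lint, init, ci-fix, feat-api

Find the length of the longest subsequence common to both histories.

One common subsequence of length 4: lint at main[1]=dev[1], then feat-api at main[2]=dev[4], then ci-fix at main[4]=dev[8], then feat-api at main[9]=dev[9], and the DP table's final entry dp[10][9] is also 4, so no common subsequence is longer.

4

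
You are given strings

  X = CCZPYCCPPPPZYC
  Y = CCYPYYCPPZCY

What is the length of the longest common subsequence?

9

One common subsequence of length 9: C [1,1], then C [2,2], then P [4,4], then Y [5,6], then C [7,7], then P [10,8], then P [11,9], then Z [12,10], then Y [13,12]. The LCS DP gives dp[14][12] = 9, so this is optimal.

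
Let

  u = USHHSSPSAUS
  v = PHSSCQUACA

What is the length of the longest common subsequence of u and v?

Let dp[i][j] be the LCS length of the first i characters of u and the first j characters of v. dp[i][j] = dp[i-1][j-1]+1 when the i-th and j-th characters match, else max(dp[i-1][j], dp[i][j-1]).
    ·  P  H  S  S  C  Q  U  A  C  A
 ·  0  0  0  0  0  0  0  0  0  0  0
 U  0  0  0  0  0  0  0  1  1  1  1
 S  0  0  0  1  1  1  1  1  1  1  1
 H  0  0  1  1  1  1  1  1  1  1  1
 H  0  0  1  1  1  1  1  1  1  1  1
 S  0  0  1  2  2  2  2  2  2  2  2
 S  0  0  1  2  3  3  3  3  3  3  3
 P  0  1  1  2  3  3  3  3  3  3  3
 S  0  1  1  2  3  3  3  3  3  3  3
 A  0  1  1  2  3  3  3  3  4  4  4
 U  0  1  1  2  3  3  3  4  4  4  4
 S  0  1  1  2  3  3  3  4  4  4  4
dp[11][10] = 4. One LCS (by backtracking along matches): HSSA.

4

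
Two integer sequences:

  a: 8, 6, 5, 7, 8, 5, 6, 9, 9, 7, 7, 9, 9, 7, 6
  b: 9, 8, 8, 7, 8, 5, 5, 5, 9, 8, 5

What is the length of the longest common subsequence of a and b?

5

Pick 8 [1,3], then 7 [4,4], then 8 [5,5], then 5 [6,8], then 9 [8,9]; all 5 values appear in both, in order. dp[15][11] = 5 confirms this is the maximum.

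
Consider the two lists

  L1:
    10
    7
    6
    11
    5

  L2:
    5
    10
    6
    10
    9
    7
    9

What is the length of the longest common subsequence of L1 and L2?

2

Match 10 [1,4]; then 7 [2,6] — 2 values in the same relative order in both, and the DP table's final entry dp[5][7] is also 2, so no common subsequence is longer.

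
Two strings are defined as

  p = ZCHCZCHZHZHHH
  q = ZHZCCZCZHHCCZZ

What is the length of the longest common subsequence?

8

One common subsequence of length 8: Z at p[1]=q[3], C at p[2]=q[4], C at p[4]=q[5], Z at p[5]=q[6], C at p[6]=q[7], H at p[7]=q[10], Z at p[8]=q[13], Z at p[10]=q[14]. The LCS DP gives dp[13][14] = 8, so this is optimal.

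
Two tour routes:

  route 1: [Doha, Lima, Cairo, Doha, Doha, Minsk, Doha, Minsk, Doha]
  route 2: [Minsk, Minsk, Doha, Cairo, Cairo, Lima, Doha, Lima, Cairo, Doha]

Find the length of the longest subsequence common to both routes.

Match Doha [1,7] → Lima [2,8] → Cairo [3,9] → Doha [9,10] — 4 stops in the same relative order in both. dp[9][10] = 4 confirms this is the maximum.

4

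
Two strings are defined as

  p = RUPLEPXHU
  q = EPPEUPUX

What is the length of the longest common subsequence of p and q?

4

One common subsequence of length 4: P at p[3]=q[3] → E at p[5]=q[4] → P at p[6]=q[6] → X at p[7]=q[8]. dp[9][8] = 4 confirms this is the maximum.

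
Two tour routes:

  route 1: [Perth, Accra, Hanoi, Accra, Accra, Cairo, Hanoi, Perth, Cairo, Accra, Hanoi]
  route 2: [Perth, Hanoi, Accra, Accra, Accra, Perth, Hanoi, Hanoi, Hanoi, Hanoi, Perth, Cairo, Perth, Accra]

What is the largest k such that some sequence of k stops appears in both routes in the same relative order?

8

Pick Perth [1,1], Accra [2,3], Accra [4,4], Accra [5,5], Hanoi [7,10], Perth [8,11], Cairo [9,12], Accra [10,14]; all 8 stops appear in both, in order. The LCS DP gives dp[11][14] = 8, so this is optimal.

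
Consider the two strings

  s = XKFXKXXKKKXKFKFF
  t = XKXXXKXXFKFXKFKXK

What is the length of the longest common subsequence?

11

Match X [1,1]; then K [2,2]; then X [4,5]; then K [5,6]; then X [6,7]; then X [7,8]; then K [8,10]; then K [9,13]; then K [10,15]; then X [11,16]; then K [14,17] — 11 characters in the same relative order in both, and the DP table's final entry dp[16][17] is also 11, so no common subsequence is longer.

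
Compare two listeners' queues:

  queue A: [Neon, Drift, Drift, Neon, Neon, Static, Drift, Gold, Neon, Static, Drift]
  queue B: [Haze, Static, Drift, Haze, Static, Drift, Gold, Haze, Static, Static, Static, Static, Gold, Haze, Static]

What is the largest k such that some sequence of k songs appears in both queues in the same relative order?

5

Pick Drift at queue A[2]=queue B[3], then Drift at queue A[3]=queue B[6], then Static at queue A[6]=queue B[12], then Gold at queue A[8]=queue B[13], then Static at queue A[10]=queue B[15]; all 5 songs appear in both, in order. Since dp[11][15] = 5, nothing longer is possible.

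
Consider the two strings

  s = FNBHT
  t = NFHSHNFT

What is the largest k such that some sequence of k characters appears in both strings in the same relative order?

3

Match F [1,2], then N [2,6], then T [5,8] — 3 characters in the same relative order in both. dp[5][8] = 3 confirms this is the maximum.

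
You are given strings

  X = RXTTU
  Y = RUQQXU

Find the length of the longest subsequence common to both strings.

Match R [1,1] → X [2,5] → U [5,6] — 3 characters in the same relative order in both, and the DP table's final entry dp[5][6] is also 3, so no common subsequence is longer.

3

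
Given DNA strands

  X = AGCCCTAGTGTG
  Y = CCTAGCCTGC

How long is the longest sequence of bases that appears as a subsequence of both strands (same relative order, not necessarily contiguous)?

7

Let dp[i][j] be the LCS length of the first i bases of X and the first j bases of Y. dp[i][j] = dp[i-1][j-1]+1 when the i-th and j-th bases match, else max(dp[i-1][j], dp[i][j-1]).
    ·  C  C  T  A  G  C  C  T  G  C
 ·  0  0  0  0  0  0  0  0  0  0  0
 A  0  0  0  0  1  1  1  1  1  1  1
 G  0  0  0  0  1  2  2  2  2  2  2
 C  0  1  1  1  1  2  3  3  3  3  3
 C  0  1  2  2  2  2  3  4  4  4  4
 C  0  1  2  2  2  2  3  4  4  4  5
 T  0  1  2  3  3  3  3  4  5  5  5
 A  0  1  2  3  4  4  4  4  5  5  5
 G  0  1  2  3  4  5  5  5  5  6  6
 T  0  1  2  3  4  5  5  5  6  6  6
 G  0  1  2  3  4  5  5  5  6  7  7
 T  0  1  2  3  4  5  5  5  6  7  7
 G  0  1  2  3  4  5  5  5  6  7  7
dp[12][10] = 7. One LCS (by backtracking along matches): CCTAGTG.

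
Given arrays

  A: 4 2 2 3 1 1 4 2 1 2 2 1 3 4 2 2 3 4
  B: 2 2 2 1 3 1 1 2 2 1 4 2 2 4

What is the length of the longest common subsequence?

12

Taking 2 [2,2], then 2 [3,3], then 3 [4,5], then 1 [6,6], then 1 [9,7], then 2 [10,8], then 2 [11,9], then 1 [12,10], then 4 [14,11], then 2 [15,12], then 2 [16,13], then 4 [18,14] gives a common subsequence of length 12. dp[18][14] = 12 confirms this is the maximum.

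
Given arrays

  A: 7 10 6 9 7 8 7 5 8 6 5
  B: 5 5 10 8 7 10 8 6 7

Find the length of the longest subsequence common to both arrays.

5

Pick 10 (A #2, B #3); then 8 (A #6, B #4); then 7 (A #7, B #5); then 8 (A #9, B #7); then 6 (A #10, B #8); all 5 values appear in both, in order. Since dp[11][9] = 5, nothing longer is possible.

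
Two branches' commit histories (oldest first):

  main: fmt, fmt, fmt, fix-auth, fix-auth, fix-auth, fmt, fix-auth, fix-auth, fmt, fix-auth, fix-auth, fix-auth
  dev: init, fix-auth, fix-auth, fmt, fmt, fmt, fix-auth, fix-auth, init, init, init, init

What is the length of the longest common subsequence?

6

One common subsequence of length 6: fix-auth [4,2]; then fix-auth [5,3]; then fmt [7,5]; then fmt [10,6]; then fix-auth [11,7]; then fix-auth [12,8]. dp[13][12] = 6 confirms this is the maximum.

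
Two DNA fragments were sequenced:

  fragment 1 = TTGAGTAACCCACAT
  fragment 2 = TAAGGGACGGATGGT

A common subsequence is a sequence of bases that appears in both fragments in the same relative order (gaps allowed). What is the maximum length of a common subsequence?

7

Match T [1,1], G [3,5], G [5,6], A [8,7], C [9,8], A [12,11], T [15,15] — 7 bases in the same relative order in both. dp[15][15] = 7 confirms this is the maximum.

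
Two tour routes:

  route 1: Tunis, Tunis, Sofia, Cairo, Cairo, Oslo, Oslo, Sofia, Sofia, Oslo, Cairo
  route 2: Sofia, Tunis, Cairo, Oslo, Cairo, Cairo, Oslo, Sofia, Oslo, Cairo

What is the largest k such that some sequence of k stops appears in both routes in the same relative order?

Taking Tunis [1,2], Cairo [4,5], Cairo [5,6], Oslo [7,7], Sofia [9,8], Oslo [10,9], Cairo [11,10] gives a common subsequence of length 7. Since dp[11][10] = 7, nothing longer is possible.

7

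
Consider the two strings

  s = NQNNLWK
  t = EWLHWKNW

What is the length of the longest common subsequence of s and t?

Let dp[i][j] be the LCS length of the first i characters of s and the first j characters of t. dp[i][j] = dp[i-1][j-1]+1 when the i-th and j-th characters match, else max(dp[i-1][j], dp[i][j-1]).
    ·  E  W  L  H  W  K  N  W
 ·  0  0  0  0  0  0  0  0  0
 N  0  0  0  0  0  0  0  1  1
 Q  0  0  0  0  0  0  0  1  1
 N  0  0  0  0  0  0  0  1  1
 N  0  0  0  0  0  0  0  1  1
 L  0  0  0  1  1  1  1  1  1
 W  0  0  1  1  1  2  2  2  2
 K  0  0  1  1  1  2  3  3  3
dp[7][8] = 3. One LCS (by backtracking along matches): LWK.

3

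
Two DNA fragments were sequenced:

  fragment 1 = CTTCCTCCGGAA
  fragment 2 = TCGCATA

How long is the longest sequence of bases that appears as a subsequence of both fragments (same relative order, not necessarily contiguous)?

Let dp[i][j] be the LCS length of the first i bases of fragment 1 and the first j bases of fragment 2. dp[i][j] = dp[i-1][j-1]+1 when the i-th and j-th bases match, else max(dp[i-1][j], dp[i][j-1]).
    ·  T  C  G  C  A  T  A
 ·  0  0  0  0  0  0  0  0
 C  0  0  1  1  1  1  1  1
 T  0  1  1  1  1  1  2  2
 T  0  1  1  1  1  1  2  2
 C  0  1  2  2  2  2  2  2
 C  0  1  2  2  3  3  3  3
 T  0  1  2  2  3  3  4  4
 C  0  1  2  2  3  3  4  4
 C  0  1  2  2  3  3  4  4
 G  0  1  2  3  3  3  4  4
 G  0  1  2  3  3  3  4  4
 A  0  1  2  3  3  4  4  5
 A  0  1  2  3  3  4  4  5
dp[12][7] = 5. One LCS (by backtracking along matches): TCCTA.

5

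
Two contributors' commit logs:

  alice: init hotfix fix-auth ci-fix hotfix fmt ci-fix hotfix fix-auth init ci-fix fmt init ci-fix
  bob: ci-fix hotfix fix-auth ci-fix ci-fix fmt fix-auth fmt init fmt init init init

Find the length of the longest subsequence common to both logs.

8

One common subsequence of length 8: hotfix [2,2] → fix-auth [3,3] → ci-fix [4,5] → fmt [6,6] → fix-auth [9,7] → init [10,9] → fmt [12,10] → init [13,13]. dp[14][13] = 8 confirms this is the maximum.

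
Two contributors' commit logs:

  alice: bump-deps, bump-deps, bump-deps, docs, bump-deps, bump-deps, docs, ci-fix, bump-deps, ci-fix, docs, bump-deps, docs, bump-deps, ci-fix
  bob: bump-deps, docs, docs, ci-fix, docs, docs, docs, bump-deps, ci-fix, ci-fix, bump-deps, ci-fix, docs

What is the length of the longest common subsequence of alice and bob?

Pick bump-deps at alice[3]=bob[1], then docs at alice[4]=bob[2], then docs at alice[7]=bob[3], then ci-fix at alice[8]=bob[4], then bump-deps at alice[9]=bob[8], then ci-fix at alice[10]=bob[10], then bump-deps at alice[12]=bob[11], then docs at alice[13]=bob[13]; all 8 commits appear in both, in order. dp[15][13] = 8 confirms this is the maximum.

8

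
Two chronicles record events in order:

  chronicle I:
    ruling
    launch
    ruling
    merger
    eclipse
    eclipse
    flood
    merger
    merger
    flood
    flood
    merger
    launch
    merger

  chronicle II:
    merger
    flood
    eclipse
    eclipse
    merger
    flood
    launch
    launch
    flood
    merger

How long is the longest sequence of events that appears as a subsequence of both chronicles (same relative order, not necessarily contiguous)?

7

Taking merger [4,1] → eclipse [5,3] → eclipse [6,4] → merger [9,5] → flood [10,6] → flood [11,9] → merger [14,10] gives a common subsequence of length 7. dp[14][10] = 7 confirms this is the maximum.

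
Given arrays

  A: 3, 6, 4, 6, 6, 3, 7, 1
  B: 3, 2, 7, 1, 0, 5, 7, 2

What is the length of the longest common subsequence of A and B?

One common subsequence of length 3: 3 [1,1] → 7 [7,3] → 1 [8,4]. Since dp[8][8] = 3, nothing longer is possible.

3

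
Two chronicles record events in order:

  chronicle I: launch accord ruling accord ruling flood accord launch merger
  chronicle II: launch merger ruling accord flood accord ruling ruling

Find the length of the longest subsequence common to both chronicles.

One common subsequence of length 5: launch [1,1], ruling [3,3], accord [4,4], flood [6,5], accord [7,6]. The LCS DP gives dp[9][8] = 5, so this is optimal.

5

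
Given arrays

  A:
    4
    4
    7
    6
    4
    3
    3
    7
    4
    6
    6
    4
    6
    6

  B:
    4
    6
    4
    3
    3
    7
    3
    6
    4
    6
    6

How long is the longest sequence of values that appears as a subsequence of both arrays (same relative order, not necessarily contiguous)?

10

Match 4 [2,1] → 6 [4,2] → 4 [5,3] → 3 [6,4] → 3 [7,5] → 7 [8,6] → 6 [11,8] → 4 [12,9] → 6 [13,10] → 6 [14,11] — 10 values in the same relative order in both. The LCS DP gives dp[14][11] = 10, so this is optimal.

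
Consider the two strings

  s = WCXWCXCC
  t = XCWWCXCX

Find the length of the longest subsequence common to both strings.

5

Taking W at s[1]=t[4] → C at s[2]=t[5] → X at s[3]=t[6] → C at s[5]=t[7] → X at s[6]=t[8] gives a common subsequence of length 5. Since dp[8][8] = 5, nothing longer is possible.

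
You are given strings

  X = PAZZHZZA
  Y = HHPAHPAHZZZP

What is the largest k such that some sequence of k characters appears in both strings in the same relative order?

5

One common subsequence of length 5: P [1,6]; then A [2,7]; then Z [3,9]; then Z [4,10]; then Z [6,11], and the DP table's final entry dp[8][12] is also 5, so no common subsequence is longer.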